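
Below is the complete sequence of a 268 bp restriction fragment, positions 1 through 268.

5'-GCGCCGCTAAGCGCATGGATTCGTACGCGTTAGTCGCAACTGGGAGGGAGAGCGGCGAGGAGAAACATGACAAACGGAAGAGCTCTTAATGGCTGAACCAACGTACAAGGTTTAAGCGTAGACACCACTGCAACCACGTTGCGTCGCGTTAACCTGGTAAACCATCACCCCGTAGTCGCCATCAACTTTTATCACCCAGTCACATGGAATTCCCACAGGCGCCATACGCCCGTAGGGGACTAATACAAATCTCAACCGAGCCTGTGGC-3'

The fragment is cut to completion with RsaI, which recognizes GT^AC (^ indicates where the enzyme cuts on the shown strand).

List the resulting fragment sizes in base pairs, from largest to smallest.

RsaI sites (GTAC) start at positions 23, 103.
RsaI cuts after base 2 of each site, so after positions 24, 104.
Linear molecule, 2 cuts → 3 fragments:
  1–24 → 24 bp
  25–104 → 80 bp
  105–268 → 164 bp
Sorted largest to smallest: 164, 80, 24 bp.

164, 80, 24 bp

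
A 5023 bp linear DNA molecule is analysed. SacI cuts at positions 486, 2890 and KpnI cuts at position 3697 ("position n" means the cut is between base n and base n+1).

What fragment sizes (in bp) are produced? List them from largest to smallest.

2404, 1326, 807, 486 bp

Combined cut positions (sorted): 486, 2890, 3697.
Linear molecule, 3 cuts → 4 fragments:
  486 − 0 = 486 bp
  2890 − 486 = 2404 bp
  3697 − 2890 = 807 bp
  5023 − 3697 = 1326 bp
Sorted largest to smallest: 2404, 1326, 807, 486 bp.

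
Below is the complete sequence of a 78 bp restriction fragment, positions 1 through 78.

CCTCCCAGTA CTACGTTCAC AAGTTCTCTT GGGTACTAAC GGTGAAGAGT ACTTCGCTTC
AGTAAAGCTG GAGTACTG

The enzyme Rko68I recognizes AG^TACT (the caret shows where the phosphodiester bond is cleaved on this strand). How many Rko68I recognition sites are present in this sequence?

3

AGTACT occurs starting at positions 7, 48, 72.
Rko68I cuts at 3 sites.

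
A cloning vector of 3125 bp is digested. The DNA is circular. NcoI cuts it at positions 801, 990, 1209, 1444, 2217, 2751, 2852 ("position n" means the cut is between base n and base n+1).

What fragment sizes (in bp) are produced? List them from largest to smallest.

1074, 773, 534, 235, 219, 189, 101 bp

Circular molecule, 7 cuts → 7 fragments:
  990 − 801 = 189 bp
  1209 − 990 = 219 bp
  1444 − 1209 = 235 bp
  2217 − 1444 = 773 bp
  2751 − 2217 = 534 bp
  2852 − 2751 = 101 bp
  wrap: 3125 − 2852 + 801 = 1074 bp
Sorted largest to smallest: 1074, 773, 534, 235, 219, 189, 101 bp.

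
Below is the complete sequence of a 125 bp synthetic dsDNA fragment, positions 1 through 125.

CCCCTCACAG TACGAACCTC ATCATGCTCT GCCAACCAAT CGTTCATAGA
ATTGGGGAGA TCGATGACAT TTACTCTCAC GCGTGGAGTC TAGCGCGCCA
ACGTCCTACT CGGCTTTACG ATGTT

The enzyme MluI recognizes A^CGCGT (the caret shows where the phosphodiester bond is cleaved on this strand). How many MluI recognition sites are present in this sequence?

1

ACGCGT occurs starting at position 79.
MluI cuts at 1 site.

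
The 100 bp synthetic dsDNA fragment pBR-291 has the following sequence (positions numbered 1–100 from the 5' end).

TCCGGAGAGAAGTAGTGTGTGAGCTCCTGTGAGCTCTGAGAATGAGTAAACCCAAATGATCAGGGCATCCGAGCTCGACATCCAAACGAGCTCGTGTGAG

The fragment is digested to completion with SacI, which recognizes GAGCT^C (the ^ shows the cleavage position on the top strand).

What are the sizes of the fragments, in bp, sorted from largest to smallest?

SacI sites (GAGCTC) start at positions 21, 31, 71, 88.
SacI cuts after base 5 of each site (before the last base), so after positions 25, 35, 75, 92.
Linear molecule, 4 cuts → 5 fragments:
  1–25 → 25 bp
  26–35 → 10 bp
  36–75 → 40 bp
  76–92 → 17 bp
  93–100 → 8 bp
Sorted largest to smallest: 40, 25, 17, 10, 8 bp.

40, 25, 17, 10, 8 bp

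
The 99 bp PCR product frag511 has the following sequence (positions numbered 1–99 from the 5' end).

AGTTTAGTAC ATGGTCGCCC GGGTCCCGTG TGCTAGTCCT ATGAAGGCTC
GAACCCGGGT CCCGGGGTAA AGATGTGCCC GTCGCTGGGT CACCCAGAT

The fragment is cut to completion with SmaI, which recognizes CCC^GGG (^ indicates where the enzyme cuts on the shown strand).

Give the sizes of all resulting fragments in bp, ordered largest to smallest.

36, 36, 20, 7 bp

SmaI sites (CCCGGG) start at positions 18, 54, 61.
SmaI cuts after base 3 of each site, so after positions 20, 56, 63.
Linear molecule, 3 cuts → 4 fragments:
  1–20 → 20 bp
  21–56 → 36 bp
  57–63 → 7 bp
  64–99 → 36 bp
Sorted largest to smallest: 36, 36, 20, 7 bp.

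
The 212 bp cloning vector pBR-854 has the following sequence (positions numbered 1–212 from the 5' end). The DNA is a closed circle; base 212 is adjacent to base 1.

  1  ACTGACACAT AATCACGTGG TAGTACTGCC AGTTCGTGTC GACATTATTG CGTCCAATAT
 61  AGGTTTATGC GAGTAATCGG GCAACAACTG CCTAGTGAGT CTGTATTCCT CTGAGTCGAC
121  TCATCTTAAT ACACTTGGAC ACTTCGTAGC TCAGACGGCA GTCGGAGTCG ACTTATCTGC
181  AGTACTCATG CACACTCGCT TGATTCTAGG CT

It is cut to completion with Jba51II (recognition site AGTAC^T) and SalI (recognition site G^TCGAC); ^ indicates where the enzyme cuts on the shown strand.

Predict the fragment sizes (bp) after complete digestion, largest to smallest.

77, 53, 52, 18, 12 bp

Jba51II sites (AGTACT) start at positions 22, 181.
Jba51II cuts after base 5 of each site (before the last base), so after positions 26, 185.
SalI sites (GTCGAC) start at positions 38, 115, 167.
SalI cuts after the first base of each site, so after positions 38, 115, 167.
Combined cut positions: 26, 38, 115, 167, 185.
Circular molecule, 5 cuts → 5 fragments:
  27–38 → 12 bp
  39–115 → 77 bp
  116–167 → 52 bp
  168–185 → 18 bp
  186–212 then 1–26 → 27 + 26 = 53 bp
Sorted largest to smallest: 77, 53, 52, 18, 12 bp.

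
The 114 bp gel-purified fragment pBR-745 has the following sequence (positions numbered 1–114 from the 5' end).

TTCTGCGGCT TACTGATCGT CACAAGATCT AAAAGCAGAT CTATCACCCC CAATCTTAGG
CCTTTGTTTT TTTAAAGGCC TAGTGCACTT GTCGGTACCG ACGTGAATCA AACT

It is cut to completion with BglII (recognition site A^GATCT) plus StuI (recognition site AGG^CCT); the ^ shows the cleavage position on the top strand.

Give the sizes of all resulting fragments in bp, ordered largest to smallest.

BglII sites (AGATCT) start at positions 25, 37.
BglII cuts after the first base of each site, so after positions 25, 37.
StuI sites (AGGCCT) start at positions 58, 76.
StuI cuts after base 3 of each site, so after positions 60, 78.
Combined cut positions: 25, 37, 60, 78.
Linear molecule, 4 cuts → 5 fragments:
  1–25 → 25 bp
  26–37 → 12 bp
  38–60 → 23 bp
  61–78 → 18 bp
  79–114 → 36 bp
Sorted largest to smallest: 36, 25, 23, 18, 12 bp.

36, 25, 23, 18, 12 bp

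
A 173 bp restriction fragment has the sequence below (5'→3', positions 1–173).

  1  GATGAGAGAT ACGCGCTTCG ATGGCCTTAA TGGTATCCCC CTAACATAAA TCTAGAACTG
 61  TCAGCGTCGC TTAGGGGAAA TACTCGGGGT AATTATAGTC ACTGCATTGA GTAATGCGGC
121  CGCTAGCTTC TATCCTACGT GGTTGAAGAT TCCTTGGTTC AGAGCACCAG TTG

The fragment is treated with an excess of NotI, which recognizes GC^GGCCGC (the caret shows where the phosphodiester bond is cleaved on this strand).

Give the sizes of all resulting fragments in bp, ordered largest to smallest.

The NotI site (GCGGCCGC) starts at position 116.
NotI cuts after base 2 of each site, so after position 117.
Linear molecule, 1 cut → 2 fragments:
  1–117 → 117 bp
  118–173 → 56 bp
Sorted largest to smallest: 117, 56 bp.

117, 56 bp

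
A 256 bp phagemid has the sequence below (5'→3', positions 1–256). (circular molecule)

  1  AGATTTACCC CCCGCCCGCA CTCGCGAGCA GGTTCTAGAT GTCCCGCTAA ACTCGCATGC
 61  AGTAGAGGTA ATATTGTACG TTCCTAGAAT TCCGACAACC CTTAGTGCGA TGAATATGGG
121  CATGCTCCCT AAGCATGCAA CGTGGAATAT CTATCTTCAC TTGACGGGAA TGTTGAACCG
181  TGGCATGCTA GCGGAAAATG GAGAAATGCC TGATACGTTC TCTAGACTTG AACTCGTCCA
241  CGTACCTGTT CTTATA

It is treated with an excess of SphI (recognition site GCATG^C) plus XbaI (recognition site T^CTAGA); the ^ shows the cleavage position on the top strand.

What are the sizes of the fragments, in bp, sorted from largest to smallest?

69, 65, 50, 34, 25, 13 bp

SphI sites (GCATGC) start at positions 55, 120, 133, 183.
SphI cuts after base 5 of each site (before the last base), so after positions 59, 124, 137, 187.
XbaI sites (TCTAGA) start at positions 34, 221.
XbaI cuts after the first base of each site, so after positions 34, 221.
Combined cut positions: 34, 59, 124, 137, 187, 221.
Circular molecule, 6 cuts → 6 fragments:
  35–59 → 25 bp
  60–124 → 65 bp
  125–137 → 13 bp
  138–187 → 50 bp
  188–221 → 34 bp
  222–256 then 1–34 → 35 + 34 = 69 bp
Sorted largest to smallest: 69, 65, 50, 34, 25, 13 bp.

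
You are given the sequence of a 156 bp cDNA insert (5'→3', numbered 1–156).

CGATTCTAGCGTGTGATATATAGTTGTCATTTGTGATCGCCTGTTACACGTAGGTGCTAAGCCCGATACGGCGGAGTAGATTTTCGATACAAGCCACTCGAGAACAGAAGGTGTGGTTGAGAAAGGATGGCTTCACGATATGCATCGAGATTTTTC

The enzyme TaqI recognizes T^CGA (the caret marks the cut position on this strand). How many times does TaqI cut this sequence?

TCGA occurs starting at positions 84, 98, 145.
TaqI cuts at 3 sites.

3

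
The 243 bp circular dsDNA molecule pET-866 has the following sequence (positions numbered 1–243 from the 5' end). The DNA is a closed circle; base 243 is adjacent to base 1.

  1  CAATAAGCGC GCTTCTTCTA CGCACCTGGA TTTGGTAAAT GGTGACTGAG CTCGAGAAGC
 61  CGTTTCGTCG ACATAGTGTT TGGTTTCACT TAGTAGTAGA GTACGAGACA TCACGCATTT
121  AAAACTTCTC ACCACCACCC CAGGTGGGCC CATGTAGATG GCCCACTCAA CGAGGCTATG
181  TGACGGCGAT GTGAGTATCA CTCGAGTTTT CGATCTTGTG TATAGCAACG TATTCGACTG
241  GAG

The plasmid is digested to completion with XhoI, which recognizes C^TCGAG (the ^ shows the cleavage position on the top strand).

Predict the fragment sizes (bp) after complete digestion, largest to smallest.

XhoI sites (CTCGAG) start at positions 51, 201.
XhoI cuts after the first base of each site, so after positions 51, 201.
Circular molecule, 2 cuts → 2 fragments:
  52–201 → 150 bp
  202–243 then 1–51 → 42 + 51 = 93 bp
Sorted largest to smallest: 150, 93 bp.

150, 93 bp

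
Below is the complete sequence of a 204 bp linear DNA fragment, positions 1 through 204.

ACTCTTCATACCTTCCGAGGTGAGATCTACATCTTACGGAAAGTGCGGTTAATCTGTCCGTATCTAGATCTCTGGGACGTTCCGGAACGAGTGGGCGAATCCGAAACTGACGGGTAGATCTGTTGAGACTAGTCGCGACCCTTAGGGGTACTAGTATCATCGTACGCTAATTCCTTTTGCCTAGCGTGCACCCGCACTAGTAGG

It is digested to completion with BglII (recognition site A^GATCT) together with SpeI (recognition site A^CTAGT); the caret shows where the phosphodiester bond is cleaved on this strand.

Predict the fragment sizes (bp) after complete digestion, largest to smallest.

50, 46, 43, 23, 22, 12, 8 bp

BglII sites (AGATCT) start at positions 23, 66, 116.
BglII cuts after the first base of each site, so after positions 23, 66, 116.
SpeI sites (ACTAGT) start at positions 128, 150, 196.
SpeI cuts after the first base of each site, so after positions 128, 150, 196.
Combined cut positions: 23, 66, 116, 128, 150, 196.
Linear molecule, 6 cuts → 7 fragments:
  1–23 → 23 bp
  24–66 → 43 bp
  67–116 → 50 bp
  117–128 → 12 bp
  129–150 → 22 bp
  151–196 → 46 bp
  197–204 → 8 bp
Sorted largest to smallest: 50, 46, 43, 23, 22, 12, 8 bp.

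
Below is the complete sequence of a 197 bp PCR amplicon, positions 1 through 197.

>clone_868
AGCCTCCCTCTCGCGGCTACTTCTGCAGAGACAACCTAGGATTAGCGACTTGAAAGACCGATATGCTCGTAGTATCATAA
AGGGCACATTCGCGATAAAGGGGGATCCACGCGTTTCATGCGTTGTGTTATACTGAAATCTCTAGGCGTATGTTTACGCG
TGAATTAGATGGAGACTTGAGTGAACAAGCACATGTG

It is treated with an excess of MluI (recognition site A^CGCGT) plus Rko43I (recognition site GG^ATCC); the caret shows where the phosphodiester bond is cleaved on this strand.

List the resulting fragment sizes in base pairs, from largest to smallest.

MluI sites (ACGCGT) start at positions 109, 156.
MluI cuts after the first base of each site, so after positions 109, 156.
The Rko43I site (GGATCC) starts at position 103.
Rko43I cuts after base 2 of each site, so after position 104.
Combined cut positions: 104, 109, 156.
Linear molecule, 3 cuts → 4 fragments:
  1–104 → 104 bp
  105–109 → 5 bp
  110–156 → 47 bp
  157–197 → 41 bp
Sorted largest to smallest: 104, 47, 41, 5 bp.

104, 47, 41, 5 bp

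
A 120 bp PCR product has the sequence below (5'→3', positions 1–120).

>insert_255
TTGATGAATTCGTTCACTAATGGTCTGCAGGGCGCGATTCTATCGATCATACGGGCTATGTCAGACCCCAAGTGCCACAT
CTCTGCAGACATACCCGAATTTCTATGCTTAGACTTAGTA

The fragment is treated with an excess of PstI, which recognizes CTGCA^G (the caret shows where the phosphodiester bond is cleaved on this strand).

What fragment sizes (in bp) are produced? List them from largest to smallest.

58, 33, 29 bp

PstI sites (CTGCAG) start at positions 25, 83.
PstI cuts after base 5 of each site (before the last base), so after positions 29, 87.
Linear molecule, 2 cuts → 3 fragments:
  1–29 → 29 bp
  30–87 → 58 bp
  88–120 → 33 bp
Sorted largest to smallest: 58, 33, 29 bp.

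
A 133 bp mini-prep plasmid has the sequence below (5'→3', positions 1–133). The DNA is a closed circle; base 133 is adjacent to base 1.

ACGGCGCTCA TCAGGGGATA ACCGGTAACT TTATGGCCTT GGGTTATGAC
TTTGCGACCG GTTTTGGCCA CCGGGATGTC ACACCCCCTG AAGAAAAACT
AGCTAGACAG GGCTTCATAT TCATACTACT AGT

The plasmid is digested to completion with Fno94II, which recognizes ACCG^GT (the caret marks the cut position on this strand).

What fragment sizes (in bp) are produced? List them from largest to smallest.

Fno94II sites (ACCGGT) start at positions 21, 57.
Fno94II cuts after base 4 of each site, so after positions 24, 60.
Circular molecule, 2 cuts → 2 fragments:
  25–60 → 36 bp
  61–133 then 1–24 → 73 + 24 = 97 bp
Sorted largest to smallest: 97, 36 bp.

97, 36 bp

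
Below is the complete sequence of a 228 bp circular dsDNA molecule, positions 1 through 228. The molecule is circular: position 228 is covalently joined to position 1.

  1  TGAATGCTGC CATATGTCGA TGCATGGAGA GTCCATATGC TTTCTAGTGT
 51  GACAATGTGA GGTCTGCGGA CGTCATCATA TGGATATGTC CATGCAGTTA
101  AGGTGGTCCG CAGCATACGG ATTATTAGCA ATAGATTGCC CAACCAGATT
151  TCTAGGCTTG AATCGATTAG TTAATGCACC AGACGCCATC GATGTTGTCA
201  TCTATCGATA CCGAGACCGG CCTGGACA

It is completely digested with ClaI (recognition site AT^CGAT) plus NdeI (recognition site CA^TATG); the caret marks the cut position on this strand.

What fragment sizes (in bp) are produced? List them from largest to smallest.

85, 43, 35, 26, 23, 16 bp

ClaI sites (ATCGAT) start at positions 162, 188, 204.
ClaI cuts after base 2 of each site, so after positions 163, 189, 205.
NdeI sites (CATATG) start at positions 11, 34, 77.
NdeI cuts after base 2 of each site, so after positions 12, 35, 78.
Combined cut positions: 12, 35, 78, 163, 189, 205.
Circular molecule, 6 cuts → 6 fragments:
  13–35 → 23 bp
  36–78 → 43 bp
  79–163 → 85 bp
  164–189 → 26 bp
  190–205 → 16 bp
  206–228 then 1–12 → 23 + 12 = 35 bp
Sorted largest to smallest: 85, 43, 35, 26, 23, 16 bp.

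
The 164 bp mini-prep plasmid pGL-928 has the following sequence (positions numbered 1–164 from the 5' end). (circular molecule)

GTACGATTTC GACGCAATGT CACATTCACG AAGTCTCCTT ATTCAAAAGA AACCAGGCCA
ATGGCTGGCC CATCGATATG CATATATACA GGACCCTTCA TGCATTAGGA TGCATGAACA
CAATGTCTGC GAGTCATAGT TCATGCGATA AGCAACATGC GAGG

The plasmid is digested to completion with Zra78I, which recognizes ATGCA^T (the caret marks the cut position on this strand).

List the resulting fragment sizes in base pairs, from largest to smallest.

Zra78I sites (ATGCAT) start at positions 78, 100, 110.
Zra78I cuts after base 5 of each site (before the last base), so after positions 82, 104, 114.
Circular molecule, 3 cuts → 3 fragments:
  83–104 → 22 bp
  105–114 → 10 bp
  115–164 then 1–82 → 50 + 82 = 132 bp
Sorted largest to smallest: 132, 22, 10 bp.

132, 22, 10 bp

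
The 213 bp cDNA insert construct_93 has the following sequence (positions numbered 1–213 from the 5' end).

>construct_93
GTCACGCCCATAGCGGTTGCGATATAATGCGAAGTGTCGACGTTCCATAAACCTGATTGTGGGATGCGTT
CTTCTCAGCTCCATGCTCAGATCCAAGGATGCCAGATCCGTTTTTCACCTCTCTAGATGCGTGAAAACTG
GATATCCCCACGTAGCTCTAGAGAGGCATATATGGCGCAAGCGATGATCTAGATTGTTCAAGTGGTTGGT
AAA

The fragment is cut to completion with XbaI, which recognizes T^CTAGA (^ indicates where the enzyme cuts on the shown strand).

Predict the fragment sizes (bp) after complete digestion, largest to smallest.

122, 35, 31, 25 bp

XbaI sites (TCTAGA) start at positions 122, 157, 188.
XbaI cuts after the first base of each site, so after positions 122, 157, 188.
Linear molecule, 3 cuts → 4 fragments:
  1–122 → 122 bp
  123–157 → 35 bp
  158–188 → 31 bp
  189–213 → 25 bp
Sorted largest to smallest: 122, 35, 31, 25 bp.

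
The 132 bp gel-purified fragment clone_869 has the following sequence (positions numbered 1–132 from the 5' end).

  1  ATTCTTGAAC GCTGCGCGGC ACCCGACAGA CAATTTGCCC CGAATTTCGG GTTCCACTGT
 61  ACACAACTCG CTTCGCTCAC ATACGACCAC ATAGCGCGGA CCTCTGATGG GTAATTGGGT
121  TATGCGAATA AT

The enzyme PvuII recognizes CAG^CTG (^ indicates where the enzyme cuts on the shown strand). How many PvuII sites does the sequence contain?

No occurrence of CAGCTG is present in the sequence.
PvuII does not cut: 0 sites.

0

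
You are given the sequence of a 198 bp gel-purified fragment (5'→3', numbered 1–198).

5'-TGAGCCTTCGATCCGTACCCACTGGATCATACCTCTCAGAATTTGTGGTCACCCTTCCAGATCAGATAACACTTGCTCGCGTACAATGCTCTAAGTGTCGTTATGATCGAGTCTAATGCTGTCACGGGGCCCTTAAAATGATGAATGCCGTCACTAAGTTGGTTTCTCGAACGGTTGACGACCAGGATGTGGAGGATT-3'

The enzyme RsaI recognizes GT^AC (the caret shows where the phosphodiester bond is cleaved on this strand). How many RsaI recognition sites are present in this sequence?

2

GTAC occurs starting at positions 15, 81.
RsaI cuts at 2 sites.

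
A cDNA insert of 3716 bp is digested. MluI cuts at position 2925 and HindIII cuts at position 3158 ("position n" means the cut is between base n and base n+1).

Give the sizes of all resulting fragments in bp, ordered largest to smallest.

2925, 558, 233 bp

Combined cut positions (sorted): 2925, 3158.
Linear molecule, 2 cuts → 3 fragments:
  2925 − 0 = 2925 bp
  3158 − 2925 = 233 bp
  3716 − 3158 = 558 bp
Sorted largest to smallest: 2925, 558, 233 bp.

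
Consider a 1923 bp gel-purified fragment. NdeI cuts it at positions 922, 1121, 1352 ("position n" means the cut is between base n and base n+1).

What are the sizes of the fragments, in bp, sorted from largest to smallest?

922, 571, 231, 199 bp

Linear molecule, 3 cuts → 4 fragments:
  922 − 0 = 922 bp
  1121 − 922 = 199 bp
  1352 − 1121 = 231 bp
  1923 − 1352 = 571 bp
Sorted largest to smallest: 922, 571, 231, 199 bp.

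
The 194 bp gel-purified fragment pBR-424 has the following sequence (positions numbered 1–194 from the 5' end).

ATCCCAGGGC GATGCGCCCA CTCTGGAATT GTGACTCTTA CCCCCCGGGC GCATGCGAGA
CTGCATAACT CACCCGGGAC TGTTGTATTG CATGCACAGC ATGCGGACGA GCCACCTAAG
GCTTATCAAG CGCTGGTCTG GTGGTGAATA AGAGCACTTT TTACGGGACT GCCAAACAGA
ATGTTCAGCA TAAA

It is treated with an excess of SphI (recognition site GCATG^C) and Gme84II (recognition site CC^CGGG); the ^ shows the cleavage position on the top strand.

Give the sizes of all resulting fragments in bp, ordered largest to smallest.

SphI sites (GCATGC) start at positions 51, 90, 99.
SphI cuts after base 5 of each site (before the last base), so after positions 55, 94, 103.
Gme84II sites (CCCGGG) start at positions 44, 73.
Gme84II cuts after base 2 of each site, so after positions 45, 74.
Combined cut positions: 45, 55, 74, 94, 103.
Linear molecule, 5 cuts → 6 fragments:
  1–45 → 45 bp
  46–55 → 10 bp
  56–74 → 19 bp
  75–94 → 20 bp
  95–103 → 9 bp
  104–194 → 91 bp
Sorted largest to smallest: 91, 45, 20, 19, 10, 9 bp.

91, 45, 20, 19, 10, 9 bp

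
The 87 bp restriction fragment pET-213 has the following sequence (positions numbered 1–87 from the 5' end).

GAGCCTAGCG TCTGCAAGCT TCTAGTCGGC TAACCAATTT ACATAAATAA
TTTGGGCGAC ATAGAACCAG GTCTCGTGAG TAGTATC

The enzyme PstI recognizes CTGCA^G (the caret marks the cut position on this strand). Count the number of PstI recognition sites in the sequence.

0

No occurrence of CTGCAG is present in the sequence.
PstI does not cut: 0 sites.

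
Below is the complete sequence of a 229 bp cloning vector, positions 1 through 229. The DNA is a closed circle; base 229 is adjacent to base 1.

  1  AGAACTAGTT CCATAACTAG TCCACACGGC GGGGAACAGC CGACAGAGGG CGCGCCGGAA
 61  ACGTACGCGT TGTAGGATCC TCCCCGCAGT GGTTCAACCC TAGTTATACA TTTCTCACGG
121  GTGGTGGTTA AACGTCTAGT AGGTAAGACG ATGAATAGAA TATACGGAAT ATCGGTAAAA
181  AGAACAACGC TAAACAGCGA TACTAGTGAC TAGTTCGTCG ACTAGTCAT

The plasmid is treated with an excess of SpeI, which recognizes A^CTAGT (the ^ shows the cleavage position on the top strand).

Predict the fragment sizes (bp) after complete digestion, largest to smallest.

186, 12, 12, 12, 7 bp

SpeI sites (ACTAGT) start at positions 4, 16, 202, 209, 221.
SpeI cuts after the first base of each site, so after positions 4, 16, 202, 209, 221.
Circular molecule, 5 cuts → 5 fragments:
  5–16 → 12 bp
  17–202 → 186 bp
  203–209 → 7 bp
  210–221 → 12 bp
  222–229 then 1–4 → 8 + 4 = 12 bp
Sorted largest to smallest: 186, 12, 12, 12, 7 bp.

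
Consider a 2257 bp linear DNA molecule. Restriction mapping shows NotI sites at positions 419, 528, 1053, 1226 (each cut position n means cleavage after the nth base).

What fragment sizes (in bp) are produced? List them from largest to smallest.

Linear molecule, 4 cuts → 5 fragments:
  419 − 0 = 419 bp
  528 − 419 = 109 bp
  1053 − 528 = 525 bp
  1226 − 1053 = 173 bp
  2257 − 1226 = 1031 bp
Sorted largest to smallest: 1031, 525, 419, 173, 109 bp.

1031, 525, 419, 173, 109 bp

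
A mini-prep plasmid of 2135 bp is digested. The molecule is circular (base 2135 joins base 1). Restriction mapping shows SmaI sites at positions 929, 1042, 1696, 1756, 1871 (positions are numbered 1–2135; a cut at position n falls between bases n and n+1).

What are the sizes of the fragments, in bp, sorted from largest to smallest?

Circular molecule, 5 cuts → 5 fragments:
  1042 − 929 = 113 bp
  1696 − 1042 = 654 bp
  1756 − 1696 = 60 bp
  1871 − 1756 = 115 bp
  wrap: 2135 − 1871 + 929 = 1193 bp
Sorted largest to smallest: 1193, 654, 115, 113, 60 bp.

1193, 654, 115, 113, 60 bp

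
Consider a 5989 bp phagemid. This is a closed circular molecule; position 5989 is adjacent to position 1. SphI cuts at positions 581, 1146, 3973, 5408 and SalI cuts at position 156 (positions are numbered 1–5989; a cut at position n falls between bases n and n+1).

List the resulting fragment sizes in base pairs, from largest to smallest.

Combined cut positions (sorted): 156, 581, 1146, 3973, 5408.
Circular molecule, 5 cuts → 5 fragments:
  581 − 156 = 425 bp
  1146 − 581 = 565 bp
  3973 − 1146 = 2827 bp
  5408 − 3973 = 1435 bp
  wrap: 5989 − 5408 + 156 = 737 bp
Sorted largest to smallest: 2827, 1435, 737, 565, 425 bp.

2827, 1435, 737, 565, 425 bp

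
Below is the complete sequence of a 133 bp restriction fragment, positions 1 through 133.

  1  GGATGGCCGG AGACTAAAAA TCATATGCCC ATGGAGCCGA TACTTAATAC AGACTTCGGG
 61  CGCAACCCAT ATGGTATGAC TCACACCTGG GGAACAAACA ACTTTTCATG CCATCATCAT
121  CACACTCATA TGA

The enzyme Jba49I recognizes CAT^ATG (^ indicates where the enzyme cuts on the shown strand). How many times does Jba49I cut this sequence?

CATATG occurs starting at positions 22, 68, 127.
Jba49I cuts at 3 sites.

3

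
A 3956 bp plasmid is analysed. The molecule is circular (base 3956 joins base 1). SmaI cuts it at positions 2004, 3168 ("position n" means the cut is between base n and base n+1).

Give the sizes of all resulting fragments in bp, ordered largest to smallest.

2792, 1164 bp

Circular molecule, 2 cuts → 2 fragments:
  3168 − 2004 = 1164 bp
  wrap: 3956 − 3168 + 2004 = 2792 bp
Sorted largest to smallest: 2792, 1164 bp.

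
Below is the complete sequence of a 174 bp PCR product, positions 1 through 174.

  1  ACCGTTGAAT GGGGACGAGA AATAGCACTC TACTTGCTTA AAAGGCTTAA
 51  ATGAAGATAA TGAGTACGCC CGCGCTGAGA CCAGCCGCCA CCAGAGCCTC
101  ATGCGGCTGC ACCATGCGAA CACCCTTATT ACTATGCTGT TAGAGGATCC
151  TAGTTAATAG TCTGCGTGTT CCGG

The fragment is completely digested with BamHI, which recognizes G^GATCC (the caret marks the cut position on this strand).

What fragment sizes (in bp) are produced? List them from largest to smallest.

The BamHI site (GGATCC) starts at position 145.
BamHI cuts after the first base of each site, so after position 145.
Linear molecule, 1 cut → 2 fragments:
  1–145 → 145 bp
  146–174 → 29 bp
Sorted largest to smallest: 145, 29 bp.

145, 29 bp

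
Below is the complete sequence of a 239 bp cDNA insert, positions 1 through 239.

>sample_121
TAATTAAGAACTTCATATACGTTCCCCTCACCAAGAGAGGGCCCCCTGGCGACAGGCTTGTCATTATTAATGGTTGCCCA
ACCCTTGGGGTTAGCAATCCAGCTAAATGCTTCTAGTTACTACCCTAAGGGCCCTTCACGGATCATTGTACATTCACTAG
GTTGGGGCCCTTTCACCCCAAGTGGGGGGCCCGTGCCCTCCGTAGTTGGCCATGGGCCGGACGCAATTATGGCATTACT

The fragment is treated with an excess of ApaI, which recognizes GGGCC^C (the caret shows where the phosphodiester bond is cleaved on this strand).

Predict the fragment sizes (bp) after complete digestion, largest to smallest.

ApaI sites (GGGCCC) start at positions 39, 129, 165, 187.
ApaI cuts after base 5 of each site (before the last base), so after positions 43, 133, 169, 191.
Linear molecule, 4 cuts → 5 fragments:
  1–43 → 43 bp
  44–133 → 90 bp
  134–169 → 36 bp
  170–191 → 22 bp
  192–239 → 48 bp
Sorted largest to smallest: 90, 48, 43, 36, 22 bp.

90, 48, 43, 36, 22 bp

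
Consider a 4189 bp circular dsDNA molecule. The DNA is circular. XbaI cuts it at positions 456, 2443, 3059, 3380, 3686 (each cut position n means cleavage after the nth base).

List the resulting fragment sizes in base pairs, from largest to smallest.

Circular molecule, 5 cuts → 5 fragments:
  2443 − 456 = 1987 bp
  3059 − 2443 = 616 bp
  3380 − 3059 = 321 bp
  3686 − 3380 = 306 bp
  wrap: 4189 − 3686 + 456 = 959 bp
Sorted largest to smallest: 1987, 959, 616, 321, 306 bp.

1987, 959, 616, 321, 306 bp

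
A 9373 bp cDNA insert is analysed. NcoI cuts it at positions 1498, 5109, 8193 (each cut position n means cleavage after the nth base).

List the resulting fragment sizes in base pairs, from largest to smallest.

3611, 3084, 1498, 1180 bp

Linear molecule, 3 cuts → 4 fragments:
  1498 − 0 = 1498 bp
  5109 − 1498 = 3611 bp
  8193 − 5109 = 3084 bp
  9373 − 8193 = 1180 bp
Sorted largest to smallest: 3611, 3084, 1498, 1180 bp.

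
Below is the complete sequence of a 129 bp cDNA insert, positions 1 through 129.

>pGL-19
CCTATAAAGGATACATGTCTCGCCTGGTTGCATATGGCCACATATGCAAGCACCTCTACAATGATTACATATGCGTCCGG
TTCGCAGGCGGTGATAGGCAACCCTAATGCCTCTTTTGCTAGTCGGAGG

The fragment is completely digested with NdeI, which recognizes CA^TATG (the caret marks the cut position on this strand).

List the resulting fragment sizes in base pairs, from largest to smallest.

NdeI sites (CATATG) start at positions 31, 41, 68.
NdeI cuts after base 2 of each site, so after positions 32, 42, 69.
Linear molecule, 3 cuts → 4 fragments:
  1–32 → 32 bp
  33–42 → 10 bp
  43–69 → 27 bp
  70–129 → 60 bp
Sorted largest to smallest: 60, 32, 27, 10 bp.

60, 32, 27, 10 bp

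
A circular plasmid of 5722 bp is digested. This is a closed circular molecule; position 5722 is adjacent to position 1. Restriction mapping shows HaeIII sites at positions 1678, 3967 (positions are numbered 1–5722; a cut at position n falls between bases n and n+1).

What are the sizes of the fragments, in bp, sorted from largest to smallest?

Circular molecule, 2 cuts → 2 fragments:
  3967 − 1678 = 2289 bp
  wrap: 5722 − 3967 + 1678 = 3433 bp
Sorted largest to smallest: 3433, 2289 bp.

3433, 2289 bp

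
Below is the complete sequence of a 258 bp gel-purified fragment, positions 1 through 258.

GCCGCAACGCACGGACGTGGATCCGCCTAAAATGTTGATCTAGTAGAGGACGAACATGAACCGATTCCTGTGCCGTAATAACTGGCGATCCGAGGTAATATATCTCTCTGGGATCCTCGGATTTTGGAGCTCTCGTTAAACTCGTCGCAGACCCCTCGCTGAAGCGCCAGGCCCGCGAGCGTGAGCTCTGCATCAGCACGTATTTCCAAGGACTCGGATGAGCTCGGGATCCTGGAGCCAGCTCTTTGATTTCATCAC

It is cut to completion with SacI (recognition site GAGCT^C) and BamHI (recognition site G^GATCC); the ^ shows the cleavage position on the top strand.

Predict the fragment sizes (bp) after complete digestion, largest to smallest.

SacI sites (GAGCTC) start at positions 127, 183, 220.
SacI cuts after base 5 of each site (before the last base), so after positions 131, 187, 224.
BamHI sites (GGATCC) start at positions 19, 111, 227.
BamHI cuts after the first base of each site, so after positions 19, 111, 227.
Combined cut positions: 19, 111, 131, 187, 224, 227.
Linear molecule, 6 cuts → 7 fragments:
  1–19 → 19 bp
  20–111 → 92 bp
  112–131 → 20 bp
  132–187 → 56 bp
  188–224 → 37 bp
  225–227 → 3 bp
  228–258 → 31 bp
Sorted largest to smallest: 92, 56, 37, 31, 20, 19, 3 bp.

92, 56, 37, 31, 20, 19, 3 bp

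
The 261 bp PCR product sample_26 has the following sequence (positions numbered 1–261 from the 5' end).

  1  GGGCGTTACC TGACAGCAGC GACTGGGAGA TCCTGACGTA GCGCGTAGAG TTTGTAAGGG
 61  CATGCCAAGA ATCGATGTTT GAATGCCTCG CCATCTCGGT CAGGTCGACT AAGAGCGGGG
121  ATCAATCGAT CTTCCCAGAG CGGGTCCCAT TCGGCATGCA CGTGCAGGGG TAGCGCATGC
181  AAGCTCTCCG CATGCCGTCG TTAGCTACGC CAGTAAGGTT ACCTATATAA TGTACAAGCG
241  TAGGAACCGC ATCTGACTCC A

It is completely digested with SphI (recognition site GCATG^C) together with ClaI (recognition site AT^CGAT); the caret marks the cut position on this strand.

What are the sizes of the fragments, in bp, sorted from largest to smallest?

SphI sites (GCATGC) start at positions 60, 154, 175, 190.
SphI cuts after base 5 of each site (before the last base), so after positions 64, 158, 179, 194.
ClaI sites (ATCGAT) start at positions 71, 125.
ClaI cuts after base 2 of each site, so after positions 72, 126.
Combined cut positions: 64, 72, 126, 158, 179, 194.
Linear molecule, 6 cuts → 7 fragments:
  1–64 → 64 bp
  65–72 → 8 bp
  73–126 → 54 bp
  127–158 → 32 bp
  159–179 → 21 bp
  180–194 → 15 bp
  195–261 → 67 bp
Sorted largest to smallest: 67, 64, 54, 32, 21, 15, 8 bp.

67, 64, 54, 32, 21, 15, 8 bp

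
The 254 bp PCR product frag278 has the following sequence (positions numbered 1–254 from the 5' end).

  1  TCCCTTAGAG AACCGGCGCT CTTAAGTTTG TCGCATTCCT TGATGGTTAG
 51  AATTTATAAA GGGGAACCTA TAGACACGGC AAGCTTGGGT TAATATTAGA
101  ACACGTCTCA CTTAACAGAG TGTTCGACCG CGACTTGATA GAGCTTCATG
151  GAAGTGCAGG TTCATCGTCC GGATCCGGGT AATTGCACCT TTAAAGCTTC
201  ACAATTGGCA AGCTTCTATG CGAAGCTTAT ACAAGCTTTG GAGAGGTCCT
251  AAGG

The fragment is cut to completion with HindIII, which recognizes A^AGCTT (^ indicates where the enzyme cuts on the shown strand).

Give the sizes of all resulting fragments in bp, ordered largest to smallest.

113, 81, 21, 16, 13, 10 bp

HindIII sites (AAGCTT) start at positions 81, 194, 210, 223, 233.
HindIII cuts after the first base of each site, so after positions 81, 194, 210, 223, 233.
Linear molecule, 5 cuts → 6 fragments:
  1–81 → 81 bp
  82–194 → 113 bp
  195–210 → 16 bp
  211–223 → 13 bp
  224–233 → 10 bp
  234–254 → 21 bp
Sorted largest to smallest: 113, 81, 21, 16, 13, 10 bp.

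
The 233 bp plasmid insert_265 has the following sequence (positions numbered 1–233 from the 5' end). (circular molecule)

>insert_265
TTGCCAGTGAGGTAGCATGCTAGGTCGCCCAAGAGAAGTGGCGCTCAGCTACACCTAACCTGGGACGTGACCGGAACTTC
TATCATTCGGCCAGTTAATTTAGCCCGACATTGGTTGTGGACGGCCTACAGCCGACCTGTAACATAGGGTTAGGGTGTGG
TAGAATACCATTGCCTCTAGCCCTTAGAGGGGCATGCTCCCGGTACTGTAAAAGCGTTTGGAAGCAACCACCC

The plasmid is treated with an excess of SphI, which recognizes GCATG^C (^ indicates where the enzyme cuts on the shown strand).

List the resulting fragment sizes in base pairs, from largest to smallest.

177, 56 bp

SphI sites (GCATGC) start at positions 15, 192.
SphI cuts after base 5 of each site (before the last base), so after positions 19, 196.
Circular molecule, 2 cuts → 2 fragments:
  20–196 → 177 bp
  197–233 then 1–19 → 37 + 19 = 56 bp
Sorted largest to smallest: 177, 56 bp.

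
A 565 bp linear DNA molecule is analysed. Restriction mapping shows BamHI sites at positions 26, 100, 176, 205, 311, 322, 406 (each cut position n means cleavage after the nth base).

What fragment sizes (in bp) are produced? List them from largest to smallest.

159, 106, 84, 76, 74, 29, 26, 11 bp

Linear molecule, 7 cuts → 8 fragments:
  26 − 0 = 26 bp
  100 − 26 = 74 bp
  176 − 100 = 76 bp
  205 − 176 = 29 bp
  311 − 205 = 106 bp
  322 − 311 = 11 bp
  406 − 322 = 84 bp
  565 − 406 = 159 bp
Sorted largest to smallest: 159, 106, 84, 76, 74, 29, 26, 11 bp.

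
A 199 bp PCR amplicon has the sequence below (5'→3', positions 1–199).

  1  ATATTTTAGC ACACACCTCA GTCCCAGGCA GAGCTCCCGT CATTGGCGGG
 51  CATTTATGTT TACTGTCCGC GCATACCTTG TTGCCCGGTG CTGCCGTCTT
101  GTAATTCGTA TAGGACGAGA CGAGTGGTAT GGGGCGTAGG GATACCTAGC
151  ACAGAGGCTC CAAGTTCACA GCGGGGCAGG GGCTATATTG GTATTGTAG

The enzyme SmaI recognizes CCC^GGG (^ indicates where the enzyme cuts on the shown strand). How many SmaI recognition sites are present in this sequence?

0

No occurrence of CCCGGG is present in the sequence.
SmaI does not cut: 0 sites.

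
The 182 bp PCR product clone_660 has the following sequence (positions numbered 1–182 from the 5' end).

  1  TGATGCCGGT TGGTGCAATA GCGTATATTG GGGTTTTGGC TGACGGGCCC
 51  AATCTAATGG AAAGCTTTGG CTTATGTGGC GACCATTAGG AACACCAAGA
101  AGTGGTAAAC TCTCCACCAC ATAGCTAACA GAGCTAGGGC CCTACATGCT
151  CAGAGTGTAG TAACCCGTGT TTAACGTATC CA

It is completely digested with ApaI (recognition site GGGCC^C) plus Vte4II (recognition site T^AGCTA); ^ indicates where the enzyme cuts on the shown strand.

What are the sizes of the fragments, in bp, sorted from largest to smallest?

73, 49, 41, 19 bp

ApaI sites (GGGCCC) start at positions 45, 137.
ApaI cuts after base 5 of each site (before the last base), so after positions 49, 141.
The Vte4II site (TAGCTA) starts at position 122.
Vte4II cuts after the first base of each site, so after position 122.
Combined cut positions: 49, 122, 141.
Linear molecule, 3 cuts → 4 fragments:
  1–49 → 49 bp
  50–122 → 73 bp
  123–141 → 19 bp
  142–182 → 41 bp
Sorted largest to smallest: 73, 49, 41, 19 bp.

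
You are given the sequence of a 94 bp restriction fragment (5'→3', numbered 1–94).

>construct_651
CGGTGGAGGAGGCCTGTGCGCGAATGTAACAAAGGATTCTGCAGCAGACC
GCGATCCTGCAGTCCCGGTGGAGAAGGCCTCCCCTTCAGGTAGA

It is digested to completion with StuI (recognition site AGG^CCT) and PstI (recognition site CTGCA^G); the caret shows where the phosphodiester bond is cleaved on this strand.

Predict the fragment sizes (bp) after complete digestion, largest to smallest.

31, 18, 17, 16, 12 bp

StuI sites (AGGCCT) start at positions 10, 75.
StuI cuts after base 3 of each site, so after positions 12, 77.
PstI sites (CTGCAG) start at positions 39, 57.
PstI cuts after base 5 of each site (before the last base), so after positions 43, 61.
Combined cut positions: 12, 43, 61, 77.
Linear molecule, 4 cuts → 5 fragments:
  1–12 → 12 bp
  13–43 → 31 bp
  44–61 → 18 bp
  62–77 → 16 bp
  78–94 → 17 bp
Sorted largest to smallest: 31, 18, 17, 16, 12 bp.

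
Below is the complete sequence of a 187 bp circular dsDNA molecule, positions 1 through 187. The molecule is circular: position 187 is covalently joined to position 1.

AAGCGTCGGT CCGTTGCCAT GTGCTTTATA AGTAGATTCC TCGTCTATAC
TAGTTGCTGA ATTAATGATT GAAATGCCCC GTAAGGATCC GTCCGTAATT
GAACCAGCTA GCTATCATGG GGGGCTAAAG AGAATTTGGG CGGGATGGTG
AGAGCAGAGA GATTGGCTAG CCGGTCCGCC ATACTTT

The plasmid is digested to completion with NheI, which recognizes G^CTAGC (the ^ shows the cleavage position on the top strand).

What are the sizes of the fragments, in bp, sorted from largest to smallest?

128, 59 bp

NheI sites (GCTAGC) start at positions 107, 166.
NheI cuts after the first base of each site, so after positions 107, 166.
Circular molecule, 2 cuts → 2 fragments:
  108–166 → 59 bp
  167–187 then 1–107 → 21 + 107 = 128 bp
Sorted largest to smallest: 128, 59 bp.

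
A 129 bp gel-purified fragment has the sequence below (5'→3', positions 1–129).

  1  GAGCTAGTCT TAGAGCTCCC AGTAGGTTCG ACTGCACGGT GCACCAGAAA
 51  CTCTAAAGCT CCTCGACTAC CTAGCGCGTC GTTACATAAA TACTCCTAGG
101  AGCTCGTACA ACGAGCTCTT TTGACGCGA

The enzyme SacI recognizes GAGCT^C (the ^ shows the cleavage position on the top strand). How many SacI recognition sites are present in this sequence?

GAGCTC occurs starting at positions 13, 100, 113.
SacI cuts at 3 sites.

3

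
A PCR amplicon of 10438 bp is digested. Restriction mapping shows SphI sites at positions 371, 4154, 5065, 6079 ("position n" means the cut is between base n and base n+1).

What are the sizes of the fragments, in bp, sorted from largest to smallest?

4359, 3783, 1014, 911, 371 bp

Linear molecule, 4 cuts → 5 fragments:
  371 − 0 = 371 bp
  4154 − 371 = 3783 bp
  5065 − 4154 = 911 bp
  6079 − 5065 = 1014 bp
  10438 − 6079 = 4359 bp
Sorted largest to smallest: 4359, 3783, 1014, 911, 371 bp.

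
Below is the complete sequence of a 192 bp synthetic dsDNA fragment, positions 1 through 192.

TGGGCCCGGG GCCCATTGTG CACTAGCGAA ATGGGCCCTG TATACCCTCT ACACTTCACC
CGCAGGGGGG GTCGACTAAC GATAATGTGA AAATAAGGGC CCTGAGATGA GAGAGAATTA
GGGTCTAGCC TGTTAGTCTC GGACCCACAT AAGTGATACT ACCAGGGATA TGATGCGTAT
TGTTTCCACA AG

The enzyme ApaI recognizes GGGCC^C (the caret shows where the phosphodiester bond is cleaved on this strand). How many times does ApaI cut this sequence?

4

GGGCCC occurs starting at positions 2, 9, 33, 97.
ApaI cuts at 4 sites.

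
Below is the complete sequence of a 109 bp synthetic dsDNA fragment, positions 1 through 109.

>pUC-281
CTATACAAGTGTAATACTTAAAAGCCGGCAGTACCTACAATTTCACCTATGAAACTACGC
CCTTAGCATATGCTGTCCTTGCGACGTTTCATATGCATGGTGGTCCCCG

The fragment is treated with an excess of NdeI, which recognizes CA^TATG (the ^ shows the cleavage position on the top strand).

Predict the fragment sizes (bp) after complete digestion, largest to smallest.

68, 23, 18 bp

NdeI sites (CATATG) start at positions 67, 90.
NdeI cuts after base 2 of each site, so after positions 68, 91.
Linear molecule, 2 cuts → 3 fragments:
  1–68 → 68 bp
  69–91 → 23 bp
  92–109 → 18 bp
Sorted largest to smallest: 68, 23, 18 bp.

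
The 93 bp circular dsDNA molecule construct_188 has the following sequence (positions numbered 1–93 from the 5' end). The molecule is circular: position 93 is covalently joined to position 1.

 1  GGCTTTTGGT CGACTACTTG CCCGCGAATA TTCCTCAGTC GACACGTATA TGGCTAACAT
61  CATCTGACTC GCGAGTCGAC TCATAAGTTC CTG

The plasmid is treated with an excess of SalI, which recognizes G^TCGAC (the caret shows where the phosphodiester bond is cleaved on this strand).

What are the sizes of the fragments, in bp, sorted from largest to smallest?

37, 29, 27 bp

SalI sites (GTCGAC) start at positions 9, 38, 75.
SalI cuts after the first base of each site, so after positions 9, 38, 75.
Circular molecule, 3 cuts → 3 fragments:
  10–38 → 29 bp
  39–75 → 37 bp
  76–93 then 1–9 → 18 + 9 = 27 bp
Sorted largest to smallest: 37, 29, 27 bp.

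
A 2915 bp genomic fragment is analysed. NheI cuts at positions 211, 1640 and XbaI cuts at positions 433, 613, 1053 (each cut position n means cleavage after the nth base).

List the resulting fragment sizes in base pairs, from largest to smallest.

1275, 587, 440, 222, 211, 180 bp

Combined cut positions (sorted): 211, 433, 613, 1053, 1640.
Linear molecule, 5 cuts → 6 fragments:
  211 − 0 = 211 bp
  433 − 211 = 222 bp
  613 − 433 = 180 bp
  1053 − 613 = 440 bp
  1640 − 1053 = 587 bp
  2915 − 1640 = 1275 bp
Sorted largest to smallest: 1275, 587, 440, 222, 211, 180 bp.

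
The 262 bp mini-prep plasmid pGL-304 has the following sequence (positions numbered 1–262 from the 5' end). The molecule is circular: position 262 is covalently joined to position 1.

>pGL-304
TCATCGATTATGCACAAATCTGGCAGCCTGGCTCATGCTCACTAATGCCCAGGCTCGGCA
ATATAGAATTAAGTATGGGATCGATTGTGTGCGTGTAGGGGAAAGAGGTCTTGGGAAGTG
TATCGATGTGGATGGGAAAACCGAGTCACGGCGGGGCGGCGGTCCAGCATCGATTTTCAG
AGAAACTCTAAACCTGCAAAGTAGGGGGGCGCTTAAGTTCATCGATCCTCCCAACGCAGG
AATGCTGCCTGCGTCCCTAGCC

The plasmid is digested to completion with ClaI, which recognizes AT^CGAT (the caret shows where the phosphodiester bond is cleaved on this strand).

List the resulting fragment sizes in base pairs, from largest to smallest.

77, 52, 47, 44, 42 bp

ClaI sites (ATCGAT) start at positions 3, 80, 122, 169, 221.
ClaI cuts after base 2 of each site, so after positions 4, 81, 123, 170, 222.
Circular molecule, 5 cuts → 5 fragments:
  5–81 → 77 bp
  82–123 → 42 bp
  124–170 → 47 bp
  171–222 → 52 bp
  223–262 then 1–4 → 40 + 4 = 44 bp
Sorted largest to smallest: 77, 52, 47, 44, 42 bp.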